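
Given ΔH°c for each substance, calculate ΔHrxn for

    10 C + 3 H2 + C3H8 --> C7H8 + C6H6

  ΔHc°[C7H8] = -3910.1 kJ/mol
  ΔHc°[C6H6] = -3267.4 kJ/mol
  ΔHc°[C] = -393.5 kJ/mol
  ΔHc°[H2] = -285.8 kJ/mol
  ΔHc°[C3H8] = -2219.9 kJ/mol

Using ΔH = Σ nΔHc°(reactants) − Σ nΔHc°(products):
= [10·(-393.5) + 3·(-285.8) + 1·(-2219.9)] − [1·(-3910.1) + 1·(-3267.4)]
= 165.2 kJ/mol

ΔHrxn = 165.2 kJ/mol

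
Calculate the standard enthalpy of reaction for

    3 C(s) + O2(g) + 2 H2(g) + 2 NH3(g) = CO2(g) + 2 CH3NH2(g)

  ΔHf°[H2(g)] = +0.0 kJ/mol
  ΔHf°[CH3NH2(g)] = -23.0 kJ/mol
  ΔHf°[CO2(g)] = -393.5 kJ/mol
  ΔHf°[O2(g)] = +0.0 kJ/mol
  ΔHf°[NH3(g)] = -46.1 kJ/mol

ΔH° = -347.3 kJ/mol

Products: 1·(-393.5) + 2·(-23.0) = -439.5
Reactants: 3·(+0.0) + 1·(+0.0) + 2·(+0.0) + 2·(-46.1) = -92.2
ΔH° = (-439.5) − (-92.2) = -347.3 kJ/mol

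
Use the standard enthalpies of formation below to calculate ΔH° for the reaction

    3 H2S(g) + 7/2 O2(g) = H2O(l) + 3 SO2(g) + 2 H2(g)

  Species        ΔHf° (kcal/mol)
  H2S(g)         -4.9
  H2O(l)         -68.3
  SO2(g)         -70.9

ΔH° = -266.3 kcal/mol

Products: 1·(-68.3) + 3·(-70.9) + 2·(+0.0) = -281.0
Reactants: 3·(-4.9) + 7/2·(+0.0) = -14.7
ΔH° = (-281.0) − (-14.7) = -266.3 kcal/mol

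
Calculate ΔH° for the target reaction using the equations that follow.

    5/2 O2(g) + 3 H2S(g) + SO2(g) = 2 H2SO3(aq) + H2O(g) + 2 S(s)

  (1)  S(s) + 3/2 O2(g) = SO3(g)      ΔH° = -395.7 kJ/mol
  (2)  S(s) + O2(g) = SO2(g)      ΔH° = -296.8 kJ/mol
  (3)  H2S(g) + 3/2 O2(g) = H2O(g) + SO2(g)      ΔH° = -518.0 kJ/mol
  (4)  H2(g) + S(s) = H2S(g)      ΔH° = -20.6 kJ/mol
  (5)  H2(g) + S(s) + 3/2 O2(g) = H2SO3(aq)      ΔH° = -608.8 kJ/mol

ΔH° = -1100.8 kJ/mol

(1): not needed (SO3(g) appears nowhere else).
(2) reversed and × 2: (-2)·(-296.8) = +593.6 kJ/mol
(3) as written (H2O(g) already on the product side): -518.0 kJ/mol
(4) reversed and × 2: (-2)·(-20.6) = +41.2 kJ/mol
(5) × 2 (×2 to match 2 H2SO3(aq) in the target): (2)·(-608.8) = -1217.6 kJ/mol
Since enthalpy is a state function, ΔH° = (+593.6) + (-518.0) + (+41.2) + (-1217.6) = -1100.8 kJ/mol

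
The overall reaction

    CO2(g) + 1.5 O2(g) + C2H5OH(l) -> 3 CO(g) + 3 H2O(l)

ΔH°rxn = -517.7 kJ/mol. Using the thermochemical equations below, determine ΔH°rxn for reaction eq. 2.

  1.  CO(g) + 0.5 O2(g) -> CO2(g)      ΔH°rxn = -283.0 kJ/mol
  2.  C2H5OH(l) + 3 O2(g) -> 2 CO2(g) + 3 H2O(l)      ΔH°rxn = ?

ΔH°rxn = -1366.7 kJ/mol

eq. 1 reversed and × 3 (reverse to put CO(g) on the product side; ×3 to match 3 CO(g) in the target): (-3)·(-283.0) = +849.0 kJ/mol
eq. 2 as written (C2H5OH(l) already on the reactant side): contributes x
-517.7 = (+849.0) + x
x = (-517.7 − (+849.0)) / (1) = -1366.7 kJ/mol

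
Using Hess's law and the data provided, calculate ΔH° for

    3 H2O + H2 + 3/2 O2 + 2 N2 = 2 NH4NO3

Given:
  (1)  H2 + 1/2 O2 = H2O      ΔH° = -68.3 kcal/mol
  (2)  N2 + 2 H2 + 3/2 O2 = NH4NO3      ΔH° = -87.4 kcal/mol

(1) reversed and × 3 (reverse to put H2O on the reactant side; ×3 to match 3 H2O in the target): (-3)·(-68.3) = +204.9 kcal/mol
(2) × 2 (scale by 2 for the 2 NH4NO3): (2)·(-87.4) = -174.8 kcal/mol
ΔH° = (-3)·(-68.3) + (2)·(-87.4) = 30.1 kcal/mol

ΔH° = 30.1 kcal/mol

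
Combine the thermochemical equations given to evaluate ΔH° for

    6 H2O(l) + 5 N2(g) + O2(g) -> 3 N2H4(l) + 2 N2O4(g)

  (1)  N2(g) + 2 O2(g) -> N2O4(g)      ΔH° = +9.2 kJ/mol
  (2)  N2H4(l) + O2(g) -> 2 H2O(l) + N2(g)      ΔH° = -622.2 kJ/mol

ΔH° = 1885.0 kJ/mol

(1) × 2 (×2 to match 2 N2O4(g) in the target): (2)·(+9.2) = +18.4 kJ/mol
(2) reversed and × 3 (reverse to put N2H4(l) on the product side; ×3 to match 3 N2H4(l) in the target): (-3)·(-622.2) = +1866.6 kJ/mol
ΔH° = (2)·(+9.2) + (-3)·(-622.2) = 1885.0 kJ/mol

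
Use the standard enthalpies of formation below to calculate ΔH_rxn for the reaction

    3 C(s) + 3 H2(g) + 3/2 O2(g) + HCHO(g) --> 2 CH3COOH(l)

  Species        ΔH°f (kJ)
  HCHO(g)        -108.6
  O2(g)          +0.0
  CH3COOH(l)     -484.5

Products: 2·(-484.5) = -969.0
Reactants: 3·(+0.0) + 3·(+0.0) + 3/2·(+0.0) + 1·(-108.6) = -108.6
ΔH_rxn = (-969.0) − (-108.6) = -860.4 kJ

ΔH_rxn = -860.4 kJ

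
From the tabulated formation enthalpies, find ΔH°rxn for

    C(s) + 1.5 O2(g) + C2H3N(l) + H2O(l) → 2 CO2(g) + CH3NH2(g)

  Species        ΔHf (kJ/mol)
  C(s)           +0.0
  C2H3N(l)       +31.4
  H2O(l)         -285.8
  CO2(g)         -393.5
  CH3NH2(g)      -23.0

Products: 2·(-393.5) + 1·(-23.0) = -810.0
Reactants: 1·(+0.0) + 3/2·(+0.0) + 1·(+31.4) + 1·(-285.8) = -254.4
ΔH°rxn = (-810.0) − (-254.4) = -555.6 kJ/mol

ΔH°rxn = -555.6 kJ/mol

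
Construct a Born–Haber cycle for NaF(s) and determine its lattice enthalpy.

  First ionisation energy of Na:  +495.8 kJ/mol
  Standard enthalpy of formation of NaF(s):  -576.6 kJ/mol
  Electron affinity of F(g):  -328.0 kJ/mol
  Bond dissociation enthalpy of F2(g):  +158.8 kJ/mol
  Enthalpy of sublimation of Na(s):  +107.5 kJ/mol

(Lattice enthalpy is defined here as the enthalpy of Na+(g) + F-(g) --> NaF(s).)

U = -931.3 kJ/mol

ΔHf° = 1·ΔHsub + 1·(ΣIE) + 1/2·D(F2) + 1·EA + U
-576.6 = 1·(+107.5) + 1·(+495.8) + 1/2·(+158.8) + 1·(-328.0) + U
U = -576.6 − (+354.7) = -931.3 kJ/mol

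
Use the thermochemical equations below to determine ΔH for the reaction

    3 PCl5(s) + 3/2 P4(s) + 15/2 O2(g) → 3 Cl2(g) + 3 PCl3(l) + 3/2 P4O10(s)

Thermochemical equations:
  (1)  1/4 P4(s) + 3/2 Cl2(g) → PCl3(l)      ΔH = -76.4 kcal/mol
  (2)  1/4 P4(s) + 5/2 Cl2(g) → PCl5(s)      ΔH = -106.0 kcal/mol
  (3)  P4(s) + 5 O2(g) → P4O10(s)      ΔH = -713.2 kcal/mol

(1) × 3 (scale by 3 for the 3 PCl3(l)): (3)·(-76.4) = -229.2 kcal/mol
(2) reversed and × 3 (reverse to put PCl5(s) on the reactant side; scale by 3 for the 3 PCl5(s)): (-3)·(-106.0) = +318.0 kcal/mol
(3) × 3/2 (scale by 3/2 for the 3/2 P4O10(s)): (3/2)·(-713.2) = -1069.8 kcal/mol
Combining the equations, ΔH = (-229.2) + (+318.0) + (-1069.8) = -981.0 kcal/mol

ΔH = -981.0 kcal/mol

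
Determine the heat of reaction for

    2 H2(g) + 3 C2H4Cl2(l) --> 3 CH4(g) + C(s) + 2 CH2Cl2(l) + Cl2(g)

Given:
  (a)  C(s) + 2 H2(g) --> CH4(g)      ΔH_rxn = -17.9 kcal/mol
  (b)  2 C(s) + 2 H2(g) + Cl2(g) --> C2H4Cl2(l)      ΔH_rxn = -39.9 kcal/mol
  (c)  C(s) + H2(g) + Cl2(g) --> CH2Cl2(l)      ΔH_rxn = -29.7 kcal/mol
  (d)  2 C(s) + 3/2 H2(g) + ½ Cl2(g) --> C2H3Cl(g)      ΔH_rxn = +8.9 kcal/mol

ΔH_rxn = 6.6 kcal/mol

(a) × 3 (×3 to match 3 CH4(g) in the target): (3)·(-17.9) = -53.7 kcal/mol
(b) reversed and × 3 (C2H4Cl2(l) must end up as a reactant; ×3 to match 3 C2H4Cl2(l) in the target): (-3)·(-39.9) = +119.7 kcal/mol
(c) × 2 (×2 to match 2 CH2Cl2(l) in the target): (2)·(-29.7) = -59.4 kcal/mol
(d): not needed (C2H3Cl(g) appears nowhere else).
ΔH_rxn = (-53.7) + (+119.7) + (-59.4) = 6.6 kcal/mol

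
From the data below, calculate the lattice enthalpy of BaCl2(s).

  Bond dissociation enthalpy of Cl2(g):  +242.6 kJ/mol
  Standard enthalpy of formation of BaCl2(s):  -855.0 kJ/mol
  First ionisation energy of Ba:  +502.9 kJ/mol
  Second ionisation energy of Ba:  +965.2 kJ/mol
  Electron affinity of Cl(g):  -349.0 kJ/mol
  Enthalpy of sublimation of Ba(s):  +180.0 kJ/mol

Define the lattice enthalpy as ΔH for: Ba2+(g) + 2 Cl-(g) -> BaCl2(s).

ΔHf° = 1·ΔHsub + 1·(ΣIE) + 1·D(Cl2) + 2·EA + U
-855.0 = 1·(+180.0) + 1·(+1468.1) + 1·(+242.6) + 2·(-349.0) + U
U = -855.0 − (+1192.7) = -2047.7 kJ/mol

U = -2047.7 kJ/mol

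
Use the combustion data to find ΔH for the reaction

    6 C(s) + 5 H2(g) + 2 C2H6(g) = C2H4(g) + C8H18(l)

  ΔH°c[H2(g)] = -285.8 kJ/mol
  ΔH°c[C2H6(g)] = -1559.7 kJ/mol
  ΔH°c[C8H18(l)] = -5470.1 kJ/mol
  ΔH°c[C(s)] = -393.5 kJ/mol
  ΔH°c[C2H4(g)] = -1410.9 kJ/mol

Using ΔH = Σ nΔHc°(reactants) − Σ nΔHc°(products):
= [6·(-393.5) + 5·(-285.8) + 2·(-1559.7)] − [1·(-1410.9) + 1·(-5470.1)]
= -28.4 kJ/mol

ΔH = -28.4 kJ/mol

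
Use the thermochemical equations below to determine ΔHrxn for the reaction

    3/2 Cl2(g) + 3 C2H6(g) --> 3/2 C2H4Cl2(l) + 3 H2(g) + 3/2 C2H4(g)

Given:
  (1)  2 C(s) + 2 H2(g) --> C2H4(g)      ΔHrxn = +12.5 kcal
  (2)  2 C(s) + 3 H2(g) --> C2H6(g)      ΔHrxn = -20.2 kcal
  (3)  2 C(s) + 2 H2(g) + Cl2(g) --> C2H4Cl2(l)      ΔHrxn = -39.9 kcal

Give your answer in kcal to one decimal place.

(1) × 3/2 (scale by 3/2 for the 3/2 C2H4(g)): (3/2)·(+12.5) = +18.75 kcal
(2) reversed and × 3 (reverse to put C2H6(g) on the reactant side; scale by 3 for the 3 C2H6(g)): (-3)·(-20.2) = +60.6 kcal
(3) × 3/2 (scale by 3/2 for the 3/2 C2H4Cl2(l)): (3/2)·(-39.9) = -59.85 kcal
ΔHrxn = (3/2)·(+12.5) + (-3)·(-20.2) + (3/2)·(-39.9) = 19.5 kcal

ΔHrxn = 19.5 kcal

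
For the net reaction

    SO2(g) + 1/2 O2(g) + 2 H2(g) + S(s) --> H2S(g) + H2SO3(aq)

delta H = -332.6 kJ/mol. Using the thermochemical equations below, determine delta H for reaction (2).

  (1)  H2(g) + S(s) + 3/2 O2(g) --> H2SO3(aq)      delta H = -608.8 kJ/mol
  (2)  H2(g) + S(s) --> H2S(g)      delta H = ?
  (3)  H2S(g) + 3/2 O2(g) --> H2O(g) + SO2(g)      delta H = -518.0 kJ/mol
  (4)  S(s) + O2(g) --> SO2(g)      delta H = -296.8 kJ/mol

delta H = -20.6 kJ/mol

(1) as written (H2SO3(aq) already on the product side): -608.8 kJ/mol
(2) as written: contributes x
(3): not needed (H2O(g) appears nowhere else).
(4) reversed: +296.8 kJ/mol
-332.6 = (-608.8) + (+296.8) + x
x = (-332.6 − (-312.0)) / (1) = -20.6 kJ/mol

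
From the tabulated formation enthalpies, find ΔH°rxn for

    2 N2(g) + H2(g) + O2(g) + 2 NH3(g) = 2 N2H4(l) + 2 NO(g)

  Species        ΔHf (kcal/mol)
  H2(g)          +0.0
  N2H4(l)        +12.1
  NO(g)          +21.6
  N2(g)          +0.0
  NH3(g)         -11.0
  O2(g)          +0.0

Products: 2·(+12.1) + 2·(+21.6) = +67.4
Reactants: 2·(+0.0) + 1·(+0.0) + 1·(+0.0) + 2·(-11.0) = -22.0
ΔH°rxn = (+67.4) − (-22.0) = 89.4 kcal/mol

ΔH°rxn = 89.4 kcal/mol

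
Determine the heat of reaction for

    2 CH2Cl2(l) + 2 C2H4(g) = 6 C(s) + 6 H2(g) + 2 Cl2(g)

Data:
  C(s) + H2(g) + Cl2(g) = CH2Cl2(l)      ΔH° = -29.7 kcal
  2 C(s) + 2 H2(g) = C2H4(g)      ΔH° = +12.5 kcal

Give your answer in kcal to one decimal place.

equation 1 reversed and × 2 (CH2Cl2(l) must end up as a reactant; scale by 2 for the 2 CH2Cl2(l)): (-2)·(-29.7) = +59.4 kcal
equation 2 reversed and × 2 (reverse to put C2H4(g) on the reactant side; ×2 to match 2 C2H4(g) in the target): (-2)·(+12.5) = -25.0 kcal
ΔH° = (+59.4) + (-25.0) = 34.4 kcal

ΔH° = 34.4 kcal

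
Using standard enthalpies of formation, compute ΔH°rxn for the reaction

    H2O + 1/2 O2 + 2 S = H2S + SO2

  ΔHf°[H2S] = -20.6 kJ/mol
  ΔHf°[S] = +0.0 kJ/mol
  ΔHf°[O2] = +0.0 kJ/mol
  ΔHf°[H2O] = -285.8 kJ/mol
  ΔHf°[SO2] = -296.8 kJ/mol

ΔH°rxn = -31.6 kJ/mol

ΔH°rxn = Σ nΔHf°(products) − Σ nΔHf°(reactants).
Products: 1·(-20.6) + 1·(-296.8) = -317.4
Reactants: 1·(-285.8) + 1/2·(+0.0) + 2·(+0.0) = -285.8
ΔH°rxn = (-317.4) − (-285.8) = -31.6 kJ/mol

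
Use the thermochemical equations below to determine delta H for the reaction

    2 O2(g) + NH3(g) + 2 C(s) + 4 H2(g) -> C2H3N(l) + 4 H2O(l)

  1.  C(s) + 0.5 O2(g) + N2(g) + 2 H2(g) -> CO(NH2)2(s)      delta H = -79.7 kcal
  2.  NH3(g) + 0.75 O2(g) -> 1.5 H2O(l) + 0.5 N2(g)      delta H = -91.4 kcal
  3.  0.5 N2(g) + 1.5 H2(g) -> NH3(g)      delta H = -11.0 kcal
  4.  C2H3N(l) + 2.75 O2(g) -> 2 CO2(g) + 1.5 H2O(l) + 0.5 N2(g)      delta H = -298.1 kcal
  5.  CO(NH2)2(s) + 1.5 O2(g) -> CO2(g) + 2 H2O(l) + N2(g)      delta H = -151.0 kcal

eq. 1 × 2: (2)·(-79.7) = -159.4 kcal
eq. 2 as written: -91.4 kcal
eq. 3: not needed.
eq. 4 reversed: +298.1 kcal
eq. 5 × 2: (2)·(-151.0) = -302.0 kcal
delta H = (-159.4) + (-91.4) + (+298.1) + (-302.0) = -254.7 kcal

delta H = -254.7 kcal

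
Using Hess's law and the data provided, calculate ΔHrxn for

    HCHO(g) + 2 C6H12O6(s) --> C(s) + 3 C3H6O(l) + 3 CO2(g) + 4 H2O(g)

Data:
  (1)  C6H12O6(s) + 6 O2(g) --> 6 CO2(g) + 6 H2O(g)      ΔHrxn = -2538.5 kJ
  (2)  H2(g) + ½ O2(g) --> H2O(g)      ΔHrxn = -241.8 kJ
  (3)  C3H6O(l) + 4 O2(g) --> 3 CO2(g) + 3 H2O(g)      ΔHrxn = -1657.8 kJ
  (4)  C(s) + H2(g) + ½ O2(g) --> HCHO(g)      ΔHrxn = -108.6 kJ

ΔHrxn = -236.8 kJ

(1) × 2 (×2 to match 2 C6H12O6(s) in the target): (2)·(-2538.5) = -5077.0 kJ
(2) as written: -241.8 kJ
(3) reversed and × 3 (reverse to put C3H6O(l) on the product side; ×3 to match 3 C3H6O(l) in the target): (-3)·(-1657.8) = +4973.4 kJ
(4) reversed (HCHO(g) must end up as a reactant): +108.6 kJ
ΔHrxn = (2)·(-2538.5) + (1)·(-241.8) + (-3)·(-1657.8) + (-1)·(-108.6) = -236.8 kJ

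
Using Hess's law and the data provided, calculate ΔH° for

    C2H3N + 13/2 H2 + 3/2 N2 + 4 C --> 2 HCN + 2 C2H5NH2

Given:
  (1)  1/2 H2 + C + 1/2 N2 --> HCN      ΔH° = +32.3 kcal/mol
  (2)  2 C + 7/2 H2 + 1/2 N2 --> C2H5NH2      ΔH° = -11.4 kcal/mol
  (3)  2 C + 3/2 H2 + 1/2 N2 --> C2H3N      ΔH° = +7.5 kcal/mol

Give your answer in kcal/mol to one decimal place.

ΔH° = 34.3 kcal/mol

(1) × 2: (2)·(+32.3) = +64.6 kcal/mol
(2) × 2: (2)·(-11.4) = -22.8 kcal/mol
(3) reversed: -7.5 kcal/mol
By Hess's law, ΔH° = (2)·(+32.3) + (2)·(-11.4) + (-1)·(+7.5) = 34.3 kcal/mol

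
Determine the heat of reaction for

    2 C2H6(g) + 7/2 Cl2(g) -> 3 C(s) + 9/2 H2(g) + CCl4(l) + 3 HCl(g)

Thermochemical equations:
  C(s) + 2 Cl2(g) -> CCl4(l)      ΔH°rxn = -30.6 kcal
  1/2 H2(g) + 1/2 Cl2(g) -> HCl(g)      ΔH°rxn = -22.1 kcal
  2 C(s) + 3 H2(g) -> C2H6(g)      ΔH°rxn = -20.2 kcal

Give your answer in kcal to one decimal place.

equation 1 as written: -30.6 kcal
equation 2 × 3: (3)·(-22.1) = -66.3 kcal
equation 3 reversed and × 2: (-2)·(-20.2) = +40.4 kcal
Combining the equations, ΔH°rxn = (-30.6) + (-66.3) + (+40.4) = -56.5 kcal

ΔH°rxn = -56.5 kcal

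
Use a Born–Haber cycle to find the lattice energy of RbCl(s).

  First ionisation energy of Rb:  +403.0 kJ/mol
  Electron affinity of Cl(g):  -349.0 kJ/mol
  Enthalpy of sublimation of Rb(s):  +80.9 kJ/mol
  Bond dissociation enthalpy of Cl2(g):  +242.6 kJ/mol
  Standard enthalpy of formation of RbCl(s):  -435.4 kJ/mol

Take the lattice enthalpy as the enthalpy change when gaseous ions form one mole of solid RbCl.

U = -691.6 kJ/mol

ΔHf° = 1·ΔHsub + 1·(ΣIE) + 1/2·D(Cl2) + 1·EA + U
-435.4 = 1·(+80.9) + 1·(+403.0) + 1/2·(+242.6) + 1·(-349.0) + U
U = -435.4 − (+256.2) = -691.6 kJ/mol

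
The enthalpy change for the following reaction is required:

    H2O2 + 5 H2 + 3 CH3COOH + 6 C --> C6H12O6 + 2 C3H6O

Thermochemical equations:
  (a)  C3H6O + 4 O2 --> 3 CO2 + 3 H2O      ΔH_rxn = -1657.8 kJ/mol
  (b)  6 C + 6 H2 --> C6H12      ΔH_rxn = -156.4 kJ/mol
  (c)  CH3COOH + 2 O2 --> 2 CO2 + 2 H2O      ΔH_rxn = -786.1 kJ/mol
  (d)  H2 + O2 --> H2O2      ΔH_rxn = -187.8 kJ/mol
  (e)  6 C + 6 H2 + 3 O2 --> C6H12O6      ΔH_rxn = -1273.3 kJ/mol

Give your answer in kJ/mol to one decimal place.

ΔH_rxn = -128.2 kJ/mol

(a) reversed and × 2 (reverse to put C3H6O on the product side; scale by 2 for the 2 C3H6O): (-2)·(-1657.8) = +3315.6 kJ/mol
(b): not needed (C6H12 appears nowhere else).
(c) × 3 (scale by 3 for the 3 CH3COOH): (3)·(-786.1) = -2358.3 kJ/mol
(d) reversed (H2O2 must end up as a reactant): +187.8 kJ/mol
(e) as written (C6H12O6 already on the product side): -1273.3 kJ/mol
Combining the equations, ΔH_rxn = (-2)·(-1657.8) + (3)·(-786.1) + (-1)·(-187.8) + (1)·(-1273.3) = -128.2 kJ/mol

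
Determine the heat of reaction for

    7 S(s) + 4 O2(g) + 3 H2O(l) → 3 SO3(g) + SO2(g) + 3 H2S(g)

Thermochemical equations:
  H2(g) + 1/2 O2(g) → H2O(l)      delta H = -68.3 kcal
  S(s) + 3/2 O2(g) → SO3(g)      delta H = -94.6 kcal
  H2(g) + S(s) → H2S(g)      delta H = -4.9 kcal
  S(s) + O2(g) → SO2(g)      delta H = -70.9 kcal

delta H = -164.5 kcal

equation 1 reversed and × 3 (H2O(l) must end up as a reactant; scale by 3 for the 3 H2O(l)): (-3)·(-68.3) = +204.9 kcal
equation 2 × 3 (×3 to match 3 SO3(g) in the target): (3)·(-94.6) = -283.8 kcal
equation 3 × 3 (×3 to match 3 H2S(g) in the target): (3)·(-4.9) = -14.7 kcal
equation 4 as written (SO2(g) already on the product side): -70.9 kcal
delta H = (-3)·(-68.3) + (3)·(-94.6) + (3)·(-4.9) + (1)·(-70.9) = -164.5 kcal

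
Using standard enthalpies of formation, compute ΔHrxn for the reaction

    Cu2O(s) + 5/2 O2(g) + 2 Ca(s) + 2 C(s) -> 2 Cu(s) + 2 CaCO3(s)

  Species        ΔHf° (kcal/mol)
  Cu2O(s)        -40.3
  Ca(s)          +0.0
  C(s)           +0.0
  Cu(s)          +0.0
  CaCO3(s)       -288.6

ΔH°rxn = Σ nΔHf°(products) − Σ nΔHf°(reactants).
Products: 2·(+0.0) + 2·(-288.6) = -577.2
Reactants: 1·(-40.3) + 5/2·(+0.0) + 2·(+0.0) + 2·(+0.0) = -40.3
ΔHrxn = (-577.2) − (-40.3) = -536.9 kcal/mol

ΔHrxn = -536.9 kcal/mol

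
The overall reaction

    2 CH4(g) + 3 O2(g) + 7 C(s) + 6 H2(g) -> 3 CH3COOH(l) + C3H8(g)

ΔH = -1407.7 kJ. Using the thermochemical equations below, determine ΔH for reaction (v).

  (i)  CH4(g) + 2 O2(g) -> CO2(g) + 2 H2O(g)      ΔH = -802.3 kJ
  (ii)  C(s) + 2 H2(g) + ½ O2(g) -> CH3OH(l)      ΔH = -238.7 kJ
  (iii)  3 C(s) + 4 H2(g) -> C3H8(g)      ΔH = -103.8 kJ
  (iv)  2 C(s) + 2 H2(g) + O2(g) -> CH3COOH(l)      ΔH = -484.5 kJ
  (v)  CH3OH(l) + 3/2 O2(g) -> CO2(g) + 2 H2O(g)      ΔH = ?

(i) × 2 (scale by 2 for the 2 CH4(g)): (2)·(-802.3) = -1604.6 kJ
(ii) reversed and × 2: (-2)·(-238.7) = +477.4 kJ
(iii) as written (C3H8(g) already on the product side): -103.8 kJ
(iv) × 3 (scale by 3 for the 3 CH3COOH(l)): (3)·(-484.5) = -1453.5 kJ
(v) reversed and × 2: contributes −2·x
-1407.7 = (-1604.6) + (+477.4) + (-103.8) + (-1453.5) − 2·x
x = (-1407.7 − (-2684.5)) / (-2) = -638.4 kJ

ΔH = -638.4 kJ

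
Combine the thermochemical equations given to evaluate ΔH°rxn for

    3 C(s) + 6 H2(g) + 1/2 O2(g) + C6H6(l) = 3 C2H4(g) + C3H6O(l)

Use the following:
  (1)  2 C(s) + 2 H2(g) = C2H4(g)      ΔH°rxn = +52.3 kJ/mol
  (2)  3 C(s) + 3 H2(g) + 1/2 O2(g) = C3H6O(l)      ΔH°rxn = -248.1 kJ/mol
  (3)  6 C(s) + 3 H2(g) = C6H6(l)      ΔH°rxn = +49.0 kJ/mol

(1) × 3: (3)·(+52.3) = +156.9 kJ/mol
(2) as written: -248.1 kJ/mol
(3) reversed: -49.0 kJ/mol
Combining the equations, ΔH°rxn = (3)·(+52.3) + (1)·(-248.1) + (-1)·(+49.0) = -140.2 kJ/mol

ΔH°rxn = -140.2 kJ/mol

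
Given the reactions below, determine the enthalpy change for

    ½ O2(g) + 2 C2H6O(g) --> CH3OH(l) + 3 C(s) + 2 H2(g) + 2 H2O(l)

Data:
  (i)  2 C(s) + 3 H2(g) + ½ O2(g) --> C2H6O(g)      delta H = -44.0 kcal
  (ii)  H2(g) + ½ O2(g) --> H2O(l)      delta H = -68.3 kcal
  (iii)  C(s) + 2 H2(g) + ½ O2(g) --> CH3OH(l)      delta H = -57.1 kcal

delta H = -105.7 kcal

(i) reversed and × 2 (C2H6O(g) must end up as a reactant; scale by 2 for the 2 C2H6O(g)): (-2)·(-44.0) = +88.0 kcal
(ii) × 2 (scale by 2 for the 2 H2O(l)): (2)·(-68.3) = -136.6 kcal
(iii) as written (CH3OH(l) already on the product side): -57.1 kcal
delta H = (+88.0) + (-136.6) + (-57.1) = -105.7 kcal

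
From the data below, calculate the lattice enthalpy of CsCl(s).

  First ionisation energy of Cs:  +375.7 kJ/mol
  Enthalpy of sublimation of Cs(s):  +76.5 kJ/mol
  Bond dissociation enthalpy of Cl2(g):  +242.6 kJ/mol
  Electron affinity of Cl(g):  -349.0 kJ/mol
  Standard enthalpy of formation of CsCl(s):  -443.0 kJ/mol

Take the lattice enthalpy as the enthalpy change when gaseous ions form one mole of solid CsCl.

U = -667.5 kJ/mol

ΔHf° = 1·ΔHsub + 1·(ΣIE) + 1/2·D(Cl2) + 1·EA + U
-443.0 = 1·(+76.5) + 1·(+375.7) + 1/2·(+242.6) + 1·(-349.0) + U
U = -443.0 − (+224.5) = -667.5 kJ/mol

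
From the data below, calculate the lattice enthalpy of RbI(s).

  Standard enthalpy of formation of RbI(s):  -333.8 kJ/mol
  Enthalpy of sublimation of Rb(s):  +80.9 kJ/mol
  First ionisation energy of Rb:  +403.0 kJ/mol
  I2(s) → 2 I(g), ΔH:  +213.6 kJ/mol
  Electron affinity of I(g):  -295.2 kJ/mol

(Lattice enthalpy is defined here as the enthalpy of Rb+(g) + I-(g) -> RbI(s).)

ΔHf° = 1·ΔHsub + 1·(ΣIE) + 1/2·D(I2) + 1·EA + U
-333.8 = 1·(+80.9) + 1·(+403.0) + 1/2·(+213.6) + 1·(-295.2) + U
U = -333.8 − (+295.5) = -629.3 kJ/mol

U = -629.3 kJ/mol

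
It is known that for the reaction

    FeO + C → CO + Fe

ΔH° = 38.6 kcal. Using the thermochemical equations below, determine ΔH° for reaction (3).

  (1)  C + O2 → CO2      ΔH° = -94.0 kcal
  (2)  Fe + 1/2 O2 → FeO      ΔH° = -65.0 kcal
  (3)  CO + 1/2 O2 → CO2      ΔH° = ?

(1) as written: -94.0 kcal
(2) reversed: +65.0 kcal
(3) reversed: contributes −x
+38.6 = (-94.0) + (+65.0) − x
x = (+38.6 − (-29.0)) / (-1) = -67.6 kcal

ΔH° = -67.6 kcal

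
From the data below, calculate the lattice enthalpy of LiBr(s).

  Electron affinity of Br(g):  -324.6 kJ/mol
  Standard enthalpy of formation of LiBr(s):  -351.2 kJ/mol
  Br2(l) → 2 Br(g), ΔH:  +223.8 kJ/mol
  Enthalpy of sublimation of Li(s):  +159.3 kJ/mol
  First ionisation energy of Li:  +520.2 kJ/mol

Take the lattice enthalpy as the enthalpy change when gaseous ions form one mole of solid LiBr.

ΔHf° = 1·ΔHsub + 1·(ΣIE) + 1/2·D(Br2) + 1·EA + U
-351.2 = 1·(+159.3) + 1·(+520.2) + 1/2·(+223.8) + 1·(-324.6) + U
U = -351.2 − (+466.8) = -818.0 kJ/mol

U = -818.0 kJ/mol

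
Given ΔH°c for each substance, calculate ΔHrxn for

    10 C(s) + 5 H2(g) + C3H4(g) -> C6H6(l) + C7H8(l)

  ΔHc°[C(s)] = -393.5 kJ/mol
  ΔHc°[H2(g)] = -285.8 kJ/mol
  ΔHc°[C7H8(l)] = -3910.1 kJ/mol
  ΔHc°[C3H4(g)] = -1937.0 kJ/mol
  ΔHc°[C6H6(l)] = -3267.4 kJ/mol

With combustion enthalpies, reactants minus products:
= [10·(-393.5) + 5·(-285.8) + 1·(-1937.0)] − [1·(-3267.4) + 1·(-3910.1)]
= -123.5 kJ/mol

ΔHrxn = -123.5 kJ/mol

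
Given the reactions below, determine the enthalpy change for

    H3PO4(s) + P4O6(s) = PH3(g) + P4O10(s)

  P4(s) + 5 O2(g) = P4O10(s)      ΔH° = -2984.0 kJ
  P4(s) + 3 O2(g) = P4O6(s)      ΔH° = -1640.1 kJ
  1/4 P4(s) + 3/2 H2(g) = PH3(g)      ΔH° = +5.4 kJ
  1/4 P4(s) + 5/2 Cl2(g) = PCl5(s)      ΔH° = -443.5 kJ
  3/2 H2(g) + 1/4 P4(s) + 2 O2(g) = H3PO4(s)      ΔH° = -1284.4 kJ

ΔH° = -54.1 kJ

equation 1 as written (P4O10(s) already on the product side): -2984.0 kJ
equation 2 reversed (reverse to put P4O6(s) on the reactant side): +1640.1 kJ
equation 3 as written (PH3(g) already on the product side): +5.4 kJ
equation 4: not needed (Cl2(g) appears nowhere else).
equation 5 reversed (H3PO4(s) must end up as a reactant): +1284.4 kJ
ΔH° = (1)·(-2984.0) + (-1)·(-1640.1) + (1)·(+5.4) + (-1)·(-1284.4) = -54.1 kJ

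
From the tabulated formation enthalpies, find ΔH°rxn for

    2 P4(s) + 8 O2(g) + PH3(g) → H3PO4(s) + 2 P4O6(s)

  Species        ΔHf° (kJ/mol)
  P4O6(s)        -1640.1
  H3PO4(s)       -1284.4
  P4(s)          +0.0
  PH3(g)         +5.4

ΔH°rxn = -4570.0 kJ/mol

Products: 1·(-1284.4) + 2·(-1640.1) = -4564.6
Reactants: 2·(+0.0) + 8·(+0.0) + 1·(+5.4) = +5.4
ΔH°rxn = (-4564.6) − (+5.4) = -4570.0 kJ/mol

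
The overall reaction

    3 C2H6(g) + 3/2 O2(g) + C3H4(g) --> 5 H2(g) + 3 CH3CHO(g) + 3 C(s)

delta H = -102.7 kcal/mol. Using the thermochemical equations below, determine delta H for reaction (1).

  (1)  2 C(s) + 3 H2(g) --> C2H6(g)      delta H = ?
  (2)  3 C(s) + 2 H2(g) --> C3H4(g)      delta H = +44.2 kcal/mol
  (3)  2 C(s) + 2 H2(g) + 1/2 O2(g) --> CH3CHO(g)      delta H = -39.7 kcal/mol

(1) reversed and × 3 (C2H6(g) must end up as a reactant; ×3 to match 3 C2H6(g) in the target): contributes −3·x
(2) reversed (C3H4(g) must end up as a reactant): -44.2 kcal/mol
(3) × 3 (scale by 3 for the 3 CH3CHO(g)): (3)·(-39.7) = -119.1 kcal/mol
-102.7 = (-44.2) + (-119.1) − 3·x
x = (-102.7 − (-163.3)) / (-3) = -20.2 kcal/mol

delta H = -20.2 kcal/mol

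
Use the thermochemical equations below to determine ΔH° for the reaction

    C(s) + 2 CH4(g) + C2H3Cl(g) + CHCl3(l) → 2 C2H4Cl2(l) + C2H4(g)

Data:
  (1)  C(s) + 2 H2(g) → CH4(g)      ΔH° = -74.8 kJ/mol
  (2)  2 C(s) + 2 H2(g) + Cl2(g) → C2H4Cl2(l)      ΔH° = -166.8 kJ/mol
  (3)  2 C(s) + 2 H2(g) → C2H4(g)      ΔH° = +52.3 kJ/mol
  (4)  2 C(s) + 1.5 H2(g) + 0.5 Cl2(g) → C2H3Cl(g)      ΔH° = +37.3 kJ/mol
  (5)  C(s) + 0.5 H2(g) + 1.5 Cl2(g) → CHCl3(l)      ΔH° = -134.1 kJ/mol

(1) reversed and × 2 (reverse to put CH4(g) on the reactant side; scale by 2 for the 2 CH4(g)): (-2)·(-74.8) = +149.6 kJ/mol
(2) × 2 (scale by 2 for the 2 C2H4Cl2(l)): (2)·(-166.8) = -333.6 kJ/mol
(3) as written (C2H4(g) already on the product side): +52.3 kJ/mol
(4) reversed (C2H3Cl(g) must end up as a reactant): -37.3 kJ/mol
(5) reversed (CHCl3(l) must end up as a reactant): +134.1 kJ/mol
Summing the manipulated equations, ΔH° = (+149.6) + (-333.6) + (+52.3) + (-37.3) + (+134.1) = -34.9 kJ/mol

ΔH° = -34.9 kJ/mol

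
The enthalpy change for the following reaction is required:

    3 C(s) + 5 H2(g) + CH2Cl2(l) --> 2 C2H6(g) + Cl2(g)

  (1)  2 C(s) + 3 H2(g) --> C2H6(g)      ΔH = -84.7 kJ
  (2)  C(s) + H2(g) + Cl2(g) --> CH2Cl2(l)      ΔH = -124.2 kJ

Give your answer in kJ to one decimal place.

(1) × 2 (scale by 2 for the 2 C2H6(g)): (2)·(-84.7) = -169.4 kJ
(2) reversed (CH2Cl2(l) must end up as a reactant): +124.2 kJ
Combining the equations, ΔH = (-169.4) + (+124.2) = -45.2 kJ

ΔH = -45.2 kJ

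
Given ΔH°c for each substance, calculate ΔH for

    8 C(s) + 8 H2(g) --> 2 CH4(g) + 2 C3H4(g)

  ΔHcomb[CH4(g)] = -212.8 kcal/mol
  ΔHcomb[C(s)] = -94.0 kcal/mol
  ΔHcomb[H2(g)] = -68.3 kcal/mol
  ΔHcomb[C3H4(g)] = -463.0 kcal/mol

With combustion enthalpies, reactants minus products:
= [8·(-94.0) + 8·(-68.3)] − [2·(-212.8) + 2·(-463.0)]
= 53.2 kcal/mol

ΔH = 53.2 kcal/mol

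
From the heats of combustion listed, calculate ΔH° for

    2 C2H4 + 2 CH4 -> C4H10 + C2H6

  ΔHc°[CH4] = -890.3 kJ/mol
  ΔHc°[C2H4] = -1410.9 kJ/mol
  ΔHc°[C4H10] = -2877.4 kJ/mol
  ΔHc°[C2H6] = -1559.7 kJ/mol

With combustion enthalpies, reactants minus products:
= [2·(-1410.9) + 2·(-890.3)] − [1·(-2877.4) + 1·(-1559.7)]
= -165.3 kJ/mol

ΔH° = -165.3 kJ/mol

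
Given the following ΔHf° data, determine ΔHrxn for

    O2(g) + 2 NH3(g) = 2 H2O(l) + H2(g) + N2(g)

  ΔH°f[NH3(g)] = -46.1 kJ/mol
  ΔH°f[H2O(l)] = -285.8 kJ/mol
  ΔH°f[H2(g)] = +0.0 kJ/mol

ΔHrxn = -479.4 kJ/mol

Products: 2·(-285.8) + 1·(+0.0) + 1·(+0.0) = -571.6
Reactants: 1·(+0.0) + 2·(-46.1) = -92.2
ΔHrxn = (-571.6) − (-92.2) = -479.4 kJ/mol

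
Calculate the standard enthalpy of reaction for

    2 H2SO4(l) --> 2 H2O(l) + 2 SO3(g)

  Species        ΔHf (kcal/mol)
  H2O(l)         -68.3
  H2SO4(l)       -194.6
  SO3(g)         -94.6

ΔH° = 63.4 kcal/mol

Products: 2·(-68.3) + 2·(-94.6) = -325.8
Reactants: 2·(-194.6) = -389.2
ΔH° = (-325.8) − (-389.2) = 63.4 kcal/mol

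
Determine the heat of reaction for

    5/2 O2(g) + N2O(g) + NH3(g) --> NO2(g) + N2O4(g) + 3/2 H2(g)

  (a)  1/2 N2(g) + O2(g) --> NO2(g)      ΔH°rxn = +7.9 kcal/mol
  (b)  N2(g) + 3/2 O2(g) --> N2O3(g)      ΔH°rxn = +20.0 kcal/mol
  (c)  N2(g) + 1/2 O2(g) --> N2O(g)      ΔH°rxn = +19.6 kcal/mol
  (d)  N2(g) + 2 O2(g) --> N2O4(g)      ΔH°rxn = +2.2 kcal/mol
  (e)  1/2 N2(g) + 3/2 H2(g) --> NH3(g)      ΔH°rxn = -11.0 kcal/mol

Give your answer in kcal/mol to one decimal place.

ΔH°rxn = 1.5 kcal/mol

(a) as written: +7.9 kcal/mol
(b): not needed.
(c) reversed: -19.6 kcal/mol
(d) as written: +2.2 kcal/mol
(e) reversed: +11.0 kcal/mol
By Hess's law, ΔH°rxn = (1)·(+7.9) + (-1)·(+19.6) + (1)·(+2.2) + (-1)·(-11.0) = 1.5 kcal/mol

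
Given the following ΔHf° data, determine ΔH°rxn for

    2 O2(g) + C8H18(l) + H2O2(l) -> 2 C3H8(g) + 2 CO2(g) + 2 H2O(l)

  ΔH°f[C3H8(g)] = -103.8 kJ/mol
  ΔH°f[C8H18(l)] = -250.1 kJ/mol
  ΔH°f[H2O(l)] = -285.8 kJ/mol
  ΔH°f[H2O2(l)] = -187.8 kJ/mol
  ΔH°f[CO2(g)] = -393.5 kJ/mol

Products: 2·(-103.8) + 2·(-393.5) + 2·(-285.8) = -1566.2
Reactants: 2·(+0.0) + 1·(-250.1) + 1·(-187.8) = -437.9
ΔH°rxn = (-1566.2) − (-437.9) = -1128.3 kJ/mol

ΔH°rxn = -1128.3 kJ/mol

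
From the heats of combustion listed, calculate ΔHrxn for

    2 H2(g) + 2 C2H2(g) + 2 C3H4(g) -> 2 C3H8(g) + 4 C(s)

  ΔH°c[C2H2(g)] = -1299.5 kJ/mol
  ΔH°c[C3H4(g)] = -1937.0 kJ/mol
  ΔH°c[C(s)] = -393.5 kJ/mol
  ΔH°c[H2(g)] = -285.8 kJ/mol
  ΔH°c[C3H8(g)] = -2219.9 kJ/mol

ΔHrxn = -1030.8 kJ/mol

Using ΔH = Σ nΔHc°(reactants) − Σ nΔHc°(products):
= [2·(-285.8) + 2·(-1299.5) + 2·(-1937.0)] − [2·(-2219.9) + 4·(-393.5)]
= -1030.8 kJ/mol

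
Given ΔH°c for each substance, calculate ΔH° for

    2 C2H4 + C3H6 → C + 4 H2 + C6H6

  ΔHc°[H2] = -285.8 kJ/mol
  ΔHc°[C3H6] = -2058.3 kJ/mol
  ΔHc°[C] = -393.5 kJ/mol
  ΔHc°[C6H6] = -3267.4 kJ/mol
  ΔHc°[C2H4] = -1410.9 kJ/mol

ΔH° = -76.0 kJ/mol

With combustion enthalpies, reactants minus products:
= [2·(-1410.9) + 1·(-2058.3)] − [1·(-393.5) + 4·(-285.8) + 1·(-3267.4)]
= -76.0 kJ/mol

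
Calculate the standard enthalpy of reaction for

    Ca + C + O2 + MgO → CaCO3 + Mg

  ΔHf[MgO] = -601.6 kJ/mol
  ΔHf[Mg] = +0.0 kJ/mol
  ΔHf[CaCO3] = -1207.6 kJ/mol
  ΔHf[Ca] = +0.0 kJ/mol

ΔH_rxn = -606.0 kJ/mol

Products: 1·(-1207.6) + 1·(+0.0) = -1207.6
Reactants: 1·(+0.0) + 1·(+0.0) + 1·(+0.0) + 1·(-601.6) = -601.6
ΔH_rxn = (-1207.6) − (-601.6) = -606.0 kJ/mol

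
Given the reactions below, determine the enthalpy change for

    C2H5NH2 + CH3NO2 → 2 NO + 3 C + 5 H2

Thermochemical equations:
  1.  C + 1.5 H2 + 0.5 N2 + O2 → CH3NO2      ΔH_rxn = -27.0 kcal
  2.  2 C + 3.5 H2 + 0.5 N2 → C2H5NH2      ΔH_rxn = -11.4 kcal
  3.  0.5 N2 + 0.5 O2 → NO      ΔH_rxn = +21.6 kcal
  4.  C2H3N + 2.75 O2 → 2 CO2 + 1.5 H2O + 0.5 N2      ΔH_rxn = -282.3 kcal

eq. 1 reversed (CH3NO2 must end up as a reactant): +27.0 kcal
eq. 2 reversed (reverse to put C2H5NH2 on the reactant side): +11.4 kcal
eq. 3 × 2 (×2 to match 2 NO in the target): (2)·(+21.6) = +43.2 kcal
eq. 4: not needed (C2H3N appears nowhere else).
ΔH_rxn = (+27.0) + (+11.4) + (+43.2) = 81.6 kcal

ΔH_rxn = 81.6 kcal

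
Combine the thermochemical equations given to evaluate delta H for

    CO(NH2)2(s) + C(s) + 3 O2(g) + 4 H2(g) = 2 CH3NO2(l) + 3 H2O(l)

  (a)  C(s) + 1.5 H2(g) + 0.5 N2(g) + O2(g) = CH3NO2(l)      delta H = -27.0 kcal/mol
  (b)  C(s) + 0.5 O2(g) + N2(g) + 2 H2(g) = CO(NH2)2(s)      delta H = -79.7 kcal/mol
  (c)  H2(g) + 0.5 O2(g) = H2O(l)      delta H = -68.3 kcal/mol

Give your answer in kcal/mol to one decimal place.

delta H = -179.2 kcal/mol

(a) × 2 (×2 to match 2 CH3NO2(l) in the target): (2)·(-27.0) = -54.0 kcal/mol
(b) reversed (reverse to put CO(NH2)2(s) on the reactant side): +79.7 kcal/mol
(c) × 3 (scale by 3 for the 3 H2O(l)): (3)·(-68.3) = -204.9 kcal/mol
Combining the equations, delta H = (2)·(-27.0) + (-1)·(-79.7) + (3)·(-68.3) = -179.2 kcal/mol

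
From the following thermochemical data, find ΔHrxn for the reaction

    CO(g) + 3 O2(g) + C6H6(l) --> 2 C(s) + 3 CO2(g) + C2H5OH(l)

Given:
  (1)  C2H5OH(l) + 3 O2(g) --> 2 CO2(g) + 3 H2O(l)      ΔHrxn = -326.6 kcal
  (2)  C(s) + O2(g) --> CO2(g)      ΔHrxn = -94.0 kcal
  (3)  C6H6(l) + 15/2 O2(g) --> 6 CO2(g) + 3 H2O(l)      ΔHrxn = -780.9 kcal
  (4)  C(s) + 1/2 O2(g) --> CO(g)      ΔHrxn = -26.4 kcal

ΔHrxn = -333.9 kcal

(1) reversed (C2H5OH(l) must end up as a product): +326.6 kcal
(2) reversed: +94.0 kcal
(3) as written (C6H6(l) already on the reactant side): -780.9 kcal
(4) reversed (CO(g) must end up as a reactant): +26.4 kcal
Summing the manipulated equations, ΔHrxn = (+326.6) + (+94.0) + (-780.9) + (+26.4) = -333.9 kcal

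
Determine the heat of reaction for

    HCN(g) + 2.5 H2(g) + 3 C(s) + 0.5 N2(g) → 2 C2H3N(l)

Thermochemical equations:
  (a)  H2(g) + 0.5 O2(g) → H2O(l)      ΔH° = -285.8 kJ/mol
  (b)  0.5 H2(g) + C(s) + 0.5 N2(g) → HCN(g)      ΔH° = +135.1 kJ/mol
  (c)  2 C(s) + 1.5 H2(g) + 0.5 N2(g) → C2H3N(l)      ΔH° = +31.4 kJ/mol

(a): not needed.
(b) reversed: -135.1 kJ/mol
(c) × 2: (2)·(+31.4) = +62.8 kJ/mol
ΔH° = (-135.1) + (+62.8) = -72.3 kJ/mol

ΔH° = -72.3 kJ/mol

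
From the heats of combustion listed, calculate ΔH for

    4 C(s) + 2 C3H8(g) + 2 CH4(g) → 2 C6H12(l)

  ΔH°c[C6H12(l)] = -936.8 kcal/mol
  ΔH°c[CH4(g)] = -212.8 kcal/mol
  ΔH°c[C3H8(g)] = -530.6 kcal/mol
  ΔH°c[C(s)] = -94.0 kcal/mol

ΔH = 10.8 kcal/mol

Using ΔH = Σ nΔHc°(reactants) − Σ nΔHc°(products):
= [4·(-94.0) + 2·(-530.6) + 2·(-212.8)] − [2·(-936.8)]
= 10.8 kcal/mol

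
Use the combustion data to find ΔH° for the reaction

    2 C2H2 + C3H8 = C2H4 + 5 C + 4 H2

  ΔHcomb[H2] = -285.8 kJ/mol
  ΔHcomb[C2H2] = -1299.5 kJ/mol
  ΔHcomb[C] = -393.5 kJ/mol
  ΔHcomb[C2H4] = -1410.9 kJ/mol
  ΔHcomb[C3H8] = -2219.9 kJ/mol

Using ΔH = Σ nΔHc°(reactants) − Σ nΔHc°(products):
= [2·(-1299.5) + 1·(-2219.9)] − [1·(-1410.9) + 5·(-393.5) + 4·(-285.8)]
= -297.3 kJ/mol

ΔH° = -297.3 kJ/mol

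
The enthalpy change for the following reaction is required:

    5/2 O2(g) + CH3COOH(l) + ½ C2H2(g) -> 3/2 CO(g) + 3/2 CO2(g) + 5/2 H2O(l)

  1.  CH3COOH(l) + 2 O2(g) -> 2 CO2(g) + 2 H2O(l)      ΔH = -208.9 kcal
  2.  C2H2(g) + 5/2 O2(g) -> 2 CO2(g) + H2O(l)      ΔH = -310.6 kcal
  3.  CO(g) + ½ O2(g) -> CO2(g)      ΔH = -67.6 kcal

ΔH = -262.8 kcal

eq. 1 as written (CH3COOH(l) already on the reactant side): -208.9 kcal
eq. 2 × 1/2 (scale by 1/2 for the 1/2 C2H2(g)): (1/2)·(-310.6) = -155.3 kcal
eq. 3 reversed and × 3/2 (CO(g) must end up as a product; scale by 3/2 for the 3/2 CO(g)): (-3/2)·(-67.6) = +101.4 kcal
ΔH = (-208.9) + (-155.3) + (+101.4) = -262.8 kcal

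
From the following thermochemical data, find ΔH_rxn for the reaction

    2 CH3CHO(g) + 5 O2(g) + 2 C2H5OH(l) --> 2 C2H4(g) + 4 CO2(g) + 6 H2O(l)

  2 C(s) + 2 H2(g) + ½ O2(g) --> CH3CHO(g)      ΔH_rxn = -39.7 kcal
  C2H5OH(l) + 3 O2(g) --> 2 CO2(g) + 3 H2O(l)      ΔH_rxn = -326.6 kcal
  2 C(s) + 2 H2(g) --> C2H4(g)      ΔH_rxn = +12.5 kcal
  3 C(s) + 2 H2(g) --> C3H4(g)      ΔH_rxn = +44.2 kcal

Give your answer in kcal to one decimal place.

ΔH_rxn = -548.8 kcal

equation 1 reversed and × 2: (-2)·(-39.7) = +79.4 kcal
equation 2 × 2: (2)·(-326.6) = -653.2 kcal
equation 3 × 2: (2)·(+12.5) = +25.0 kcal
equation 4: not needed.
Combining the equations, ΔH_rxn = (-2)·(-39.7) + (2)·(-326.6) + (2)·(+12.5) = -548.8 kcal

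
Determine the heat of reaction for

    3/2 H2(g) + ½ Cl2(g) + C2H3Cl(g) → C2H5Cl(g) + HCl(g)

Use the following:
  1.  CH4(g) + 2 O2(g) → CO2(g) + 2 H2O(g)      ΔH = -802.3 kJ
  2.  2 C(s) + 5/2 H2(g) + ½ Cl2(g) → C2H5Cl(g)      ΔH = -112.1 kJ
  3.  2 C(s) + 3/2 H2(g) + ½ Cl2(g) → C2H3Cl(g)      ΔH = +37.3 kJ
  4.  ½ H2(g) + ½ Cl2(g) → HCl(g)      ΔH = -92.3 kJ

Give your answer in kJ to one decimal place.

ΔH = -241.7 kJ

eq. 1: not needed (H2O(g) appears nowhere else).
eq. 2 as written (C2H5Cl(g) already on the product side): -112.1 kJ
eq. 3 reversed (C2H3Cl(g) must end up as a reactant): -37.3 kJ
eq. 4 as written (HCl(g) already on the product side): -92.3 kJ
Summing the manipulated equations, ΔH = (-112.1) + (-37.3) + (-92.3) = -241.7 kJ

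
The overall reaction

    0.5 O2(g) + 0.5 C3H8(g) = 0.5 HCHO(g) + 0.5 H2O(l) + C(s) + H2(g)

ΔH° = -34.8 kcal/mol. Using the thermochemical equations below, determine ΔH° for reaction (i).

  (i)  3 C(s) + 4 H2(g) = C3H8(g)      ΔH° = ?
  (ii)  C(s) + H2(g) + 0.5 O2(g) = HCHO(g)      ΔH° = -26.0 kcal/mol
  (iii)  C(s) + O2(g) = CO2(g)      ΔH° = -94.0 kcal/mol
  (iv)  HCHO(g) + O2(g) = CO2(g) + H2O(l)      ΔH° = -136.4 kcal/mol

ΔH° = -24.8 kcal/mol

(i) reversed and × 1/2: contributes −1/2·x
(ii) as written: -26.0 kcal/mol
(iii) reversed and × 1/2: (-1/2)·(-94.0) = +47.0 kcal/mol
(iv) × 1/2: (1/2)·(-136.4) = -68.2 kcal/mol
-34.8 = (-26.0) + (+47.0) + (-68.2) − 1/2·x
x = (-34.8 − (-47.2)) / (-1/2) = -24.8 kcal/mol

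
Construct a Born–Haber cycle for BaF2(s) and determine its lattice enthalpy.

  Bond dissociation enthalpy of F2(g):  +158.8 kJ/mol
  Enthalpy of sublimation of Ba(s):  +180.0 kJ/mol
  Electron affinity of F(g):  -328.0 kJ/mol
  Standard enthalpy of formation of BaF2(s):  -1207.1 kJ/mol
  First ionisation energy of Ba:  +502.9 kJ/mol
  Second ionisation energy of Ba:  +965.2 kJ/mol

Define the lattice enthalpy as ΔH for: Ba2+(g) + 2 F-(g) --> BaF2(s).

U = -2358.0 kJ/mol

ΔHf° = 1·ΔHsub + 1·(ΣIE) + 1·D(F2) + 2·EA + U
-1207.1 = 1·(+180.0) + 1·(+1468.1) + 1·(+158.8) + 2·(-328.0) + U
U = -1207.1 − (+1150.9) = -2358.0 kJ/mol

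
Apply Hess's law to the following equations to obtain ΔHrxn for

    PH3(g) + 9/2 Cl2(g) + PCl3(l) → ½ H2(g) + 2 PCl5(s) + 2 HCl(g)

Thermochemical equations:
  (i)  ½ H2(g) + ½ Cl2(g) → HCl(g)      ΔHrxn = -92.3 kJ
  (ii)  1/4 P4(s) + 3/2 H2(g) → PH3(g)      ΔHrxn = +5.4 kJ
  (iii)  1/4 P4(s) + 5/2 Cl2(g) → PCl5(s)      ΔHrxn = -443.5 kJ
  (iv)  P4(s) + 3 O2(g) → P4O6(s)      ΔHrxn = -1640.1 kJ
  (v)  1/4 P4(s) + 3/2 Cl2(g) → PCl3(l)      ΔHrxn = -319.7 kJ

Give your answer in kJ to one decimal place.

(i) × 2: (2)·(-92.3) = -184.6 kJ
(ii) reversed: -5.4 kJ
(iii) × 2: (2)·(-443.5) = -887.0 kJ
(iv): not needed.
(v) reversed: +319.7 kJ
Summing the manipulated equations, ΔHrxn = (-184.6) + (-5.4) + (-887.0) + (+319.7) = -757.3 kJ

ΔHrxn = -757.3 kJ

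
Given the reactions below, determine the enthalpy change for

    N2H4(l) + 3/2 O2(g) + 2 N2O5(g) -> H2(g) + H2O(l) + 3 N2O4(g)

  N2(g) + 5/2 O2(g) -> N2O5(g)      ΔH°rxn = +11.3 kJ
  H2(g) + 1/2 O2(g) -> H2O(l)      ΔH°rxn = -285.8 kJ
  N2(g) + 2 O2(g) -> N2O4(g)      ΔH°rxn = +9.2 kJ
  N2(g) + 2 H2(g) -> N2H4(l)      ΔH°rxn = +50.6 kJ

equation 1 reversed and × 2: (-2)·(+11.3) = -22.6 kJ
equation 2 as written: -285.8 kJ
equation 3 × 3: (3)·(+9.2) = +27.6 kJ
equation 4 reversed: -50.6 kJ
ΔH°rxn = (-22.6) + (-285.8) + (+27.6) + (-50.6) = -331.4 kJ

ΔH°rxn = -331.4 kJ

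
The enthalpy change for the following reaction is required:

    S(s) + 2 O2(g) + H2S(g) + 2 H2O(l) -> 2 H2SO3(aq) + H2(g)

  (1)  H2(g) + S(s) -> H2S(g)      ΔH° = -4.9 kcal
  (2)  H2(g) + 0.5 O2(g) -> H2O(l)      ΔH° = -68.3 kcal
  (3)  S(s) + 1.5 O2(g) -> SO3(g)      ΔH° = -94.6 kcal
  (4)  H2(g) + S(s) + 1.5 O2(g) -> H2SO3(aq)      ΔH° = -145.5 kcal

ΔH° = -149.5 kcal

(1) reversed: +4.9 kcal
(2) reversed and × 2: (-2)·(-68.3) = +136.6 kcal
(3): not needed.
(4) × 2: (2)·(-145.5) = -291.0 kcal
ΔH° = (+4.9) + (+136.6) + (-291.0) = -149.5 kcal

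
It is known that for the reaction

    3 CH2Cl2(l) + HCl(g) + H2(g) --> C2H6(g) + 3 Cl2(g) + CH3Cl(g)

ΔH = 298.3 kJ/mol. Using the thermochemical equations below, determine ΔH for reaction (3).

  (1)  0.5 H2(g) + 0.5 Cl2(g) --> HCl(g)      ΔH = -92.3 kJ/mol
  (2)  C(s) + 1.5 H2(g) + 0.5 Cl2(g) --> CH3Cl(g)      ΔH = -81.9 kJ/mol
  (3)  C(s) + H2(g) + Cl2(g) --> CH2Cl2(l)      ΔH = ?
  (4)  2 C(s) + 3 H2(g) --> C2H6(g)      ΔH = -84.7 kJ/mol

ΔH = -124.2 kJ/mol

(1) reversed: +92.3 kJ/mol
(2) as written: -81.9 kJ/mol
(3) reversed and × 3: contributes −3·x
(4) as written: -84.7 kJ/mol
+298.3 = (+92.3) + (-81.9) + (-84.7) − 3·x
x = (+298.3 − (-74.3)) / (-3) = -124.2 kJ/mol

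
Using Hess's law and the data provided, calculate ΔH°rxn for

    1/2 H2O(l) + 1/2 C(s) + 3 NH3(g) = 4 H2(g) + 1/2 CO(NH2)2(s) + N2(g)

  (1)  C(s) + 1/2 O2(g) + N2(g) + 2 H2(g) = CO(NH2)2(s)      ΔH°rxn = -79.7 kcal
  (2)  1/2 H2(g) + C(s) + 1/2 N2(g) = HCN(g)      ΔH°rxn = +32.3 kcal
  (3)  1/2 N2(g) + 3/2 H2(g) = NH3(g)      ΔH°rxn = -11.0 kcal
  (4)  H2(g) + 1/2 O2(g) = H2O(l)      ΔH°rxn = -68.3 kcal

ΔH°rxn = 27.3 kcal

(1) × 1/2: (1/2)·(-79.7) = -39.85 kcal
(2): not needed.
(3) reversed and × 3: (-3)·(-11.0) = +33.0 kcal
(4) reversed and × 1/2: (-1/2)·(-68.3) = +34.15 kcal
Summing the manipulated equations, ΔH°rxn = (-39.85) + (+33.0) + (+34.15) = 27.3 kcal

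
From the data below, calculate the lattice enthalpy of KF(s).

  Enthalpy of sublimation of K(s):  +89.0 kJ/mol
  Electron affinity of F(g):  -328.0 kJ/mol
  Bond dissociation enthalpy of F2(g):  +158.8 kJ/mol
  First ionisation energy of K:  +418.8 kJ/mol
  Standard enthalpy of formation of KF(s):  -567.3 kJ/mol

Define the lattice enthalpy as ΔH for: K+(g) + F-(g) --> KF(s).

U = -826.5 kJ/mol

ΔHf° = 1·ΔHsub + 1·(ΣIE) + 1/2·D(F2) + 1·EA + U
-567.3 = 1·(+89.0) + 1·(+418.8) + 1/2·(+158.8) + 1·(-328.0) + U
U = -567.3 − (+259.2) = -826.5 kJ/mol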